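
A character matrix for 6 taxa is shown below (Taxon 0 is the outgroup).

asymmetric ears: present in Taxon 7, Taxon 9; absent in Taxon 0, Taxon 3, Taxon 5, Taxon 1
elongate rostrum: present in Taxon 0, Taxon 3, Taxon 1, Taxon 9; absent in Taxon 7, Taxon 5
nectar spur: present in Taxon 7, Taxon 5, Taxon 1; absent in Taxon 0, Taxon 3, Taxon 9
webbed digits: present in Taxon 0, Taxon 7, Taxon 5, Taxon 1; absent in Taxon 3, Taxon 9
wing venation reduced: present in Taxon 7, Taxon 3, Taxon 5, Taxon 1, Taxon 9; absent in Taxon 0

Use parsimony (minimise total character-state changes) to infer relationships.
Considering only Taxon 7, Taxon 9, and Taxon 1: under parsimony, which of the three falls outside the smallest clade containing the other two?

Character polarity is set by the outgroup: the derived state is whichever differs from the outgroup's state, so for elongate rostrum, webbed digits the derived state is 'absent', and for the remaining characters it is 'present'.
asymmetric ears (state 'present') occurs in Taxon 7 and Taxon 9 but conflicts with the nesting implied by the other characters — most parsimoniously interpreted as homoplasy.
Only Taxon 5 and Taxon 7 show the derived state 'absent' for elongate rostrum, supporting them as a clade.
nectar spur: derived state 'present' in Taxon 1, Taxon 5, and Taxon 7 only — synapomorphy for {Taxon 1, Taxon 5, Taxon 7}.
webbed digits (derived state 'absent') is shared by Taxon 3 and Taxon 9 — a synapomorphy uniting that clade.
wing venation reduced (derived state 'present') is shared by all ingroup taxa — unites the whole ingroup.
Most parsimonious ingroup topology: (((Taxon 7,Taxon 5),Taxon 1),(Taxon 3,Taxon 9)).
Taxon 1 and Taxon 7 share a more recent common ancestor with each other than either does with Taxon 9, so Taxon 9 is the least closely related of the three.

Taxon 9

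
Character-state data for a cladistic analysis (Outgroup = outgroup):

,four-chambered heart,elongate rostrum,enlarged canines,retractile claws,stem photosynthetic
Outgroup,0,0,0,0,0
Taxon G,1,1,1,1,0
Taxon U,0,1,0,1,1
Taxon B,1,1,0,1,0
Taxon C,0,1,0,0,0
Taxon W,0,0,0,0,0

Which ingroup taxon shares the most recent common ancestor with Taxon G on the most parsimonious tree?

Taxon B

The outgroup has state '0' for every character, so '1' is the derived state throughout.
four-chambered heart (derived state '1') is shared by Taxon B and Taxon G — a synapomorphy uniting that clade.
elongate rostrum: derived state '1' in Taxon B, Taxon C, Taxon G, and Taxon U only — synapomorphy for {Taxon B, Taxon C, Taxon G, Taxon U}.
enlarged canines (derived state '1') is unique to Taxon G (autapomorphy; uninformative for grouping).
Only Taxon B, Taxon G, and Taxon U show the derived state '1' for retractile claws, supporting them as a clade.
stem photosynthetic: derived state '1' in Taxon U only — an autapomorphy, so it tells us nothing about relationships among taxa.
Most parsimonious ingroup topology: ((((Taxon G,Taxon B),Taxon U),Taxon C),Taxon W).
Taxon G and Taxon B form a cherry on this tree, so they are sister taxa.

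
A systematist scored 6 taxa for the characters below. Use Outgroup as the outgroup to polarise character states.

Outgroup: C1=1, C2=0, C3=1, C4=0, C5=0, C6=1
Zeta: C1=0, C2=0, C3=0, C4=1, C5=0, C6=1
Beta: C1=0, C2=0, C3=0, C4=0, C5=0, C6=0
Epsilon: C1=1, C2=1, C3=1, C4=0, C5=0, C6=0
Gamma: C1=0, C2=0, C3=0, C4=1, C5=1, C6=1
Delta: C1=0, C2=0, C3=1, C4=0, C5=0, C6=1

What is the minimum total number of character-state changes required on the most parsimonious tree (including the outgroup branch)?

Character polarity is set by the outgroup: the derived state is whichever differs from the outgroup's state, so for C1, C3, C6 the derived state is '0', and for the remaining characters it is '1'.
C1: derived state '0' in Beta, Delta, Gamma, and Zeta only — synapomorphy for {Beta, Delta, Gamma, Zeta}.
C2: derived state '1' in Epsilon only — an autapomorphy, so it tells us nothing about relationships among taxa.
Only Beta, Gamma, and Zeta show the derived state '0' for C3, supporting them as a clade.
C4: derived state '1' in Gamma and Zeta only — synapomorphy for {Gamma, Zeta}.
C5 (derived state '1') is unique to Gamma (autapomorphy; uninformative for grouping).
C6 groups Beta and Epsilon, which is incompatible with the clades supported by the remaining characters; treating it as convergent (homoplasy) costs fewer steps than any alternative tree.
Most parsimonious ingroup topology: ((((Zeta,Gamma),Beta),Delta),Epsilon).
Changes per character on this tree: C1: 1; C2: 1; C3: 1; C4: 1; C5: 1; C6: 2.
Total = 7.

7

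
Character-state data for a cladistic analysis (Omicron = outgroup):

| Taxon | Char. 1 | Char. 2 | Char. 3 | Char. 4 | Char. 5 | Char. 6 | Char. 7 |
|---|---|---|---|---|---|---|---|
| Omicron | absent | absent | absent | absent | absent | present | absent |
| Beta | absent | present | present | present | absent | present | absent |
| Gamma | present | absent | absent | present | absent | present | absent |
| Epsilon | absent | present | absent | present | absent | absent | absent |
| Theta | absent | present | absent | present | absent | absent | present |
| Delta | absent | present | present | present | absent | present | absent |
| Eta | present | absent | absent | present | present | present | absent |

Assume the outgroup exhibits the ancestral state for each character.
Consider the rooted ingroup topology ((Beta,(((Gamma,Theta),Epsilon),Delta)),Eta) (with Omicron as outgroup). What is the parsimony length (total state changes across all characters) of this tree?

11

Map each character onto ((Beta,(((Gamma,Theta),Epsilon),Delta)),Eta) (rooted by Omicron) and count the minimum state changes it requires (Fitch parsimony):
Char. 1: 2; Char. 2: 2; Char. 3: 2; Char. 4: 1; Char. 5: 1; Char. 6: 2; Char. 7: 1.
Total tree length = 11.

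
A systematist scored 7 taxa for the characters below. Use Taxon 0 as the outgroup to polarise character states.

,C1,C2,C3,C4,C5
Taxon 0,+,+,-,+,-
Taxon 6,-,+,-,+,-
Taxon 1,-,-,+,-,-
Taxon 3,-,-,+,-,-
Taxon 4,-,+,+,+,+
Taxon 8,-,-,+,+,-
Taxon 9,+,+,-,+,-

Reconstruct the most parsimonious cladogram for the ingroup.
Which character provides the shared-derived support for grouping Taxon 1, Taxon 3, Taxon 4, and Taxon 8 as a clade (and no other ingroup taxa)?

Character polarity is set by the outgroup: the derived state is whichever differs from the outgroup's state, so for C1, C2, C4 the derived state is '-', and for the remaining characters it is '+'.
C1 (derived state '-') is shared by Taxon 1, Taxon 3, Taxon 4, Taxon 6, and Taxon 8 — a synapomorphy uniting that clade.
Only Taxon 1, Taxon 3, and Taxon 8 show the derived state '-' for C2, supporting them as a clade.
Only Taxon 1, Taxon 3, Taxon 4, and Taxon 8 show the derived state '+' for C3, supporting them as a clade.
C4: derived state '-' in Taxon 1 and Taxon 3 only — synapomorphy for {Taxon 1, Taxon 3}.
C5: derived state '+' in Taxon 4 only — an autapomorphy, so it tells us nothing about relationships among taxa.
Most parsimonious ingroup topology: ((Taxon 6,(((Taxon 1,Taxon 3),Taxon 8),Taxon 4)),Taxon 9).
The clade {Taxon 1, Taxon 3, Taxon 4, Taxon 8} is supported by C3: its derived state '+' occurs in exactly those taxa and in no other taxon (including the outgroup).

C3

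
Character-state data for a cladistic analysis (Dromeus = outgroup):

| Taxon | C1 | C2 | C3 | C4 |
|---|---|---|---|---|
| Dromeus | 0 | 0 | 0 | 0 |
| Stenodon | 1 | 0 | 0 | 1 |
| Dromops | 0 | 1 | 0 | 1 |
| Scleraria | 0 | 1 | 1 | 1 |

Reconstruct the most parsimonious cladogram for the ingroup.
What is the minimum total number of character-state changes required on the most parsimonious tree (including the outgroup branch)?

4

The outgroup has state '0' for every character, so '1' is the derived state throughout.
C1: derived state '1' in Stenodon only — an autapomorphy, so it tells us nothing about relationships among taxa.
Only Dromops and Scleraria show the derived state '1' for C2, supporting them as a clade.
C3 (derived state '1') is unique to Scleraria (autapomorphy; uninformative for grouping).
All ingroup taxa share the derived state '1' for C4; it defines the ingroup but does not resolve relationships within it.
Most parsimonious ingroup topology: (Stenodon,(Dromops,Scleraria)).
Changes per character on this tree: C1: 1; C2: 1; C3: 1; C4: 1.
Total = 4.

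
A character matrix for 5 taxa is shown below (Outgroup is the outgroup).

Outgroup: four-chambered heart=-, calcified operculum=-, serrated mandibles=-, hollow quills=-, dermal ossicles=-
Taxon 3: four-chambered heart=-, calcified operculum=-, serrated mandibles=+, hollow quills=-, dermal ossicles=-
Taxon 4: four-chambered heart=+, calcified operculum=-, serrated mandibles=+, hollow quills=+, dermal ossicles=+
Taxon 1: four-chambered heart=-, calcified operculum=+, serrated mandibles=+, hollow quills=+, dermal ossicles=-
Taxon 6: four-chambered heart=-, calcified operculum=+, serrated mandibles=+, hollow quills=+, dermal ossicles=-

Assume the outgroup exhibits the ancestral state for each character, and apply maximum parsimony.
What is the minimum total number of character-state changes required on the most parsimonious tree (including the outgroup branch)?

5

The outgroup has state '-' for every character, so '+' is the derived state throughout.
four-chambered heart (derived state '+') is unique to Taxon 4 (autapomorphy; uninformative for grouping).
calcified operculum (derived state '+') is shared by Taxon 1 and Taxon 6 — a synapomorphy uniting that clade.
All ingroup taxa share the derived state '+' for serrated mandibles; it defines the ingroup but does not resolve relationships within it.
hollow quills (derived state '+') is shared by Taxon 1, Taxon 4, and Taxon 6 — a synapomorphy uniting that clade.
dermal ossicles: derived state '+' in Taxon 4 only — an autapomorphy, so it tells us nothing about relationships among taxa.
Most parsimonious ingroup topology: (Taxon 3,(Taxon 4,(Taxon 1,Taxon 6))).
Changes per character on this tree: four-chambered heart: 1; calcified operculum: 1; serrated mandibles: 1; hollow quills: 1; dermal ossicles: 1.
Total = 5.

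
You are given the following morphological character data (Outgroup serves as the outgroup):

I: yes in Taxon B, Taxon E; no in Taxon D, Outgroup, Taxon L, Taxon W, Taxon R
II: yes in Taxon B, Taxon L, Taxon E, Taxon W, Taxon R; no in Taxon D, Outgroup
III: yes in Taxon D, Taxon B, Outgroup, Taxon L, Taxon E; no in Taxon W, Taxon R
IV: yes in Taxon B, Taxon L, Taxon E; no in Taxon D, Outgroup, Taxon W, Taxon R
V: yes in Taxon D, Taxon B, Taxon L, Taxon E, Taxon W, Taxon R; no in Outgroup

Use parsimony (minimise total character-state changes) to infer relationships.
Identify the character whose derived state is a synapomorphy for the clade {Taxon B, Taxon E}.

Character polarity is set by the outgroup: the derived state is whichever differs from the outgroup's state, so for III the derived state is 'no', and for the remaining characters it is 'yes'.
Only Taxon B and Taxon E show the derived state 'yes' for I, supporting them as a clade.
Only Taxon B, Taxon E, Taxon L, Taxon R, and Taxon W show the derived state 'yes' for II, supporting them as a clade.
Only Taxon R and Taxon W show the derived state 'no' for III, supporting them as a clade.
IV (derived state 'yes') is shared by Taxon B, Taxon E, and Taxon L — a synapomorphy uniting that clade.
V (derived state 'yes') is shared by all ingroup taxa — unites the whole ingroup.
Most parsimonious ingroup topology: ((((Taxon E,Taxon B),Taxon L),(Taxon W,Taxon R)),Taxon D).
The clade {Taxon B, Taxon E} is supported by I: its derived state 'yes' occurs in exactly those taxa and in no other taxon (including the outgroup).

I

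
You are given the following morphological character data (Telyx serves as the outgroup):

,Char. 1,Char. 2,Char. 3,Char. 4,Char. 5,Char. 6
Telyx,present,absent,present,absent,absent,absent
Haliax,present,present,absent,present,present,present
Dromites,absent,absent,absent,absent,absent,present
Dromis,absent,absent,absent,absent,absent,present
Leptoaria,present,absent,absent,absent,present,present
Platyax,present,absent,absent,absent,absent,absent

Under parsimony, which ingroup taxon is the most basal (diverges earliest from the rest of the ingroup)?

Platyax

Character polarity is set by the outgroup: the derived state is whichever differs from the outgroup's state, so for Char. 1, Char. 3 the derived state is 'absent', and for the remaining characters it is 'present'.
Char. 1: derived state 'absent' in Dromis and Dromites only — synapomorphy for {Dromis, Dromites}.
Char. 2: derived state 'present' in Haliax only — an autapomorphy, so it tells us nothing about relationships among taxa.
All ingroup taxa share the derived state 'absent' for Char. 3; it defines the ingroup but does not resolve relationships within it.
Char. 4: derived state 'present' in Haliax only — an autapomorphy, so it tells us nothing about relationships among taxa.
Char. 5: derived state 'present' in Haliax and Leptoaria only — synapomorphy for {Haliax, Leptoaria}.
Only Dromis, Dromites, Haliax, and Leptoaria show the derived state 'present' for Char. 6, supporting them as a clade.
Most parsimonious ingroup topology: (((Haliax,Leptoaria),(Dromites,Dromis)),Platyax).
Platyax is sister to the clade containing all other ingroup taxa, so it is the earliest-diverging (most basal) ingroup lineage.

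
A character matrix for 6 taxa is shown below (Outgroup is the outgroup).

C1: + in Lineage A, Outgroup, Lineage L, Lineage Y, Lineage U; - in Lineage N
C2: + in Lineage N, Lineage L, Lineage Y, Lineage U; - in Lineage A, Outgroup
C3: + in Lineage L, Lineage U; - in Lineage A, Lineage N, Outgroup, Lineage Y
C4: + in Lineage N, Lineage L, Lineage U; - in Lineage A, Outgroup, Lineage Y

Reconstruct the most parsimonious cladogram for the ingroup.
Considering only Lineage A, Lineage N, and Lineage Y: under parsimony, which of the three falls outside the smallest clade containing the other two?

Character polarity is set by the outgroup: the derived state is whichever differs from the outgroup's state, so for C1 the derived state is '-', and for the remaining characters it is '+'.
C1 (derived state '-') is unique to Lineage N (autapomorphy; uninformative for grouping).
C2 (derived state '+') is shared by Lineage L, Lineage N, Lineage U, and Lineage Y — a synapomorphy uniting that clade.
Only Lineage L and Lineage U show the derived state '+' for C3, supporting them as a clade.
Only Lineage L, Lineage N, and Lineage U show the derived state '+' for C4, supporting them as a clade.
Most parsimonious ingroup topology: (((Lineage N,(Lineage U,Lineage L)),Lineage Y),Lineage A).
Lineage Y and Lineage N share a more recent common ancestor with each other than either does with Lineage A, so Lineage A is the least closely related of the three.

Lineage A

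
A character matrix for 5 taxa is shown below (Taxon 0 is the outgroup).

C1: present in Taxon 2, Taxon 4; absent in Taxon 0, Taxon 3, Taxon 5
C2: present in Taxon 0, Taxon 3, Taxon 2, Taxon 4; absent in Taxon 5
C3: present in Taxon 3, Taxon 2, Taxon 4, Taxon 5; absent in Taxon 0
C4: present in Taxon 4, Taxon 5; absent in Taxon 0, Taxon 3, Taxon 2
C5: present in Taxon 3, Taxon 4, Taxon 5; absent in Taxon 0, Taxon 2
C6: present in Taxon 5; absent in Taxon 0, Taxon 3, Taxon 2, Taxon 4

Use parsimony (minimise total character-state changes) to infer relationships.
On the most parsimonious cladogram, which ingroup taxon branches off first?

Taxon 2

Character polarity is set by the outgroup: the derived state is whichever differs from the outgroup's state, so for C2 the derived state is 'absent', and for the remaining characters it is 'present'.
C1 groups Taxon 2 and Taxon 4, which is incompatible with the clades supported by the remaining characters; treating it as convergent (homoplasy) costs fewer steps than any alternative tree.
C2 (derived state 'absent') is unique to Taxon 5 (autapomorphy; uninformative for grouping).
All ingroup taxa share the derived state 'present' for C3; it defines the ingroup but does not resolve relationships within it.
C4 (derived state 'present') is shared by Taxon 4 and Taxon 5 — a synapomorphy uniting that clade.
C5: derived state 'present' in Taxon 3, Taxon 4, and Taxon 5 only — synapomorphy for {Taxon 3, Taxon 4, Taxon 5}.
C6 (derived state 'present') is unique to Taxon 5 (autapomorphy; uninformative for grouping).
Most parsimonious ingroup topology: ((Taxon 3,(Taxon 4,Taxon 5)),Taxon 2).
Taxon 2 is sister to the clade containing all other ingroup taxa, so it is the earliest-diverging (most basal) ingroup lineage.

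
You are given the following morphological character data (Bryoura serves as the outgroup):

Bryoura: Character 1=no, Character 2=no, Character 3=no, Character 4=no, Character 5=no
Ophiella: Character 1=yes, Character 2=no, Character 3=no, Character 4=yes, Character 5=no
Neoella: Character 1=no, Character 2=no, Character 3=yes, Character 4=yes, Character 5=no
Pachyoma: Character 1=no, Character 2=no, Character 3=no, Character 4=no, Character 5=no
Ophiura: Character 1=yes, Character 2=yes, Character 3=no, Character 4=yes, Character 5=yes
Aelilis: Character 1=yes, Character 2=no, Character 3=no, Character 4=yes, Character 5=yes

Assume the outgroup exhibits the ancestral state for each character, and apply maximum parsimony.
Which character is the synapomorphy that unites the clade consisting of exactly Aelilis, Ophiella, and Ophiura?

The outgroup has state 'no' for every character, so 'yes' is the derived state throughout.
Character 1: derived state 'yes' in Aelilis, Ophiella, and Ophiura only — synapomorphy for {Aelilis, Ophiella, Ophiura}.
Character 2: derived state 'yes' in Ophiura only — an autapomorphy, so it tells us nothing about relationships among taxa.
Character 3: derived state 'yes' in Neoella only — an autapomorphy, so it tells us nothing about relationships among taxa.
Character 4 (derived state 'yes') is shared by Aelilis, Neoella, Ophiella, and Ophiura — a synapomorphy uniting that clade.
Character 5 (derived state 'yes') is shared by Aelilis and Ophiura — a synapomorphy uniting that clade.
Most parsimonious ingroup topology: (((Ophiella,(Ophiura,Aelilis)),Neoella),Pachyoma).
The clade {Aelilis, Ophiella, Ophiura} is supported by Character 1: its derived state 'yes' occurs in exactly those taxa and in no other taxon (including the outgroup).

Character 1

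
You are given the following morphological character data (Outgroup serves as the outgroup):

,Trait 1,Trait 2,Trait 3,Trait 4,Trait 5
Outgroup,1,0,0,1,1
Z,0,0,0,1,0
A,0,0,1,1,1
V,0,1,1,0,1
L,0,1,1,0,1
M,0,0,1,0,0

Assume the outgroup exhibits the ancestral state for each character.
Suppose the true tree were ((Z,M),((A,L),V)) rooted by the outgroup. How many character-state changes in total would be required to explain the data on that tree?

Map each character onto ((Z,M),((A,L),V)) (rooted by Outgroup) and count the minimum state changes it requires (Fitch parsimony):
Trait 1: 1; Trait 2: 2; Trait 3: 2; Trait 4: 3; Trait 5: 1.
Total tree length = 9.

9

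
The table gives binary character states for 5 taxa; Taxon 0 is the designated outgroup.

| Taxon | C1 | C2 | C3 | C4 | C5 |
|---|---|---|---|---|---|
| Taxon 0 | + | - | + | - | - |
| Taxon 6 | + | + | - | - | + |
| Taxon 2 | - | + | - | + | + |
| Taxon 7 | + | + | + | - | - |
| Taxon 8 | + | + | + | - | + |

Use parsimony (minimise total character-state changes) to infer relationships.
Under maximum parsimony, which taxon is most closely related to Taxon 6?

Taxon 2

Character polarity is set by the outgroup: the derived state is whichever differs from the outgroup's state, so for C1, C3 the derived state is '-', and for the remaining characters it is '+'.
C1 (derived state '-') is unique to Taxon 2 (autapomorphy; uninformative for grouping).
All ingroup taxa share the derived state '+' for C2; it defines the ingroup but does not resolve relationships within it.
C3 (derived state '-') is shared by Taxon 2 and Taxon 6 — a synapomorphy uniting that clade.
C4: derived state '+' in Taxon 2 only — an autapomorphy, so it tells us nothing about relationships among taxa.
Only Taxon 2, Taxon 6, and Taxon 8 show the derived state '+' for C5, supporting them as a clade.
Most parsimonious ingroup topology: (((Taxon 6,Taxon 2),Taxon 8),Taxon 7).
Taxon 6 and Taxon 2 form a cherry on this tree, so they are sister taxa.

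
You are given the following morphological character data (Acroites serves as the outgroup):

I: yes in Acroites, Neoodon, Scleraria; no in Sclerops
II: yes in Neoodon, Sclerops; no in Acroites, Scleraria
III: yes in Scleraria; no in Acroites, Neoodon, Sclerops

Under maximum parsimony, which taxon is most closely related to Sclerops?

Neoodon

Character polarity is set by the outgroup: the derived state is whichever differs from the outgroup's state, so for I the derived state is 'no', and for the remaining characters it is 'yes'.
I: derived state 'no' in Sclerops only — an autapomorphy, so it tells us nothing about relationships among taxa.
Only Neoodon and Sclerops show the derived state 'yes' for II, supporting them as a clade.
III (derived state 'yes') is unique to Scleraria (autapomorphy; uninformative for grouping).
Most parsimonious ingroup topology: ((Neoodon,Sclerops),Scleraria).
Sclerops and Neoodon form a cherry on this tree, so they are sister taxa.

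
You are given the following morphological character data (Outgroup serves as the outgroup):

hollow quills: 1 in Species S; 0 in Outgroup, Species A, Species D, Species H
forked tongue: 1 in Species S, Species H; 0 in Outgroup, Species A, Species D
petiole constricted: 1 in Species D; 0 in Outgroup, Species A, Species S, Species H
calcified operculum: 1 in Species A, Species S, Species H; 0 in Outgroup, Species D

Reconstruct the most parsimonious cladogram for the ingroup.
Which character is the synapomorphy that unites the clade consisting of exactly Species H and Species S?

forked tongue

The outgroup has state '0' for every character, so '1' is the derived state throughout.
hollow quills: derived state '1' in Species S only — an autapomorphy, so it tells us nothing about relationships among taxa.
forked tongue: derived state '1' in Species H and Species S only — synapomorphy for {Species H, Species S}.
petiole constricted: derived state '1' in Species D only — an autapomorphy, so it tells us nothing about relationships among taxa.
calcified operculum: derived state '1' in Species A, Species H, and Species S only — synapomorphy for {Species A, Species H, Species S}.
Most parsimonious ingroup topology: ((Species A,(Species S,Species H)),Species D).
The clade {Species H, Species S} is supported by forked tongue: its derived state '1' occurs in exactly those taxa and in no other taxon (including the outgroup).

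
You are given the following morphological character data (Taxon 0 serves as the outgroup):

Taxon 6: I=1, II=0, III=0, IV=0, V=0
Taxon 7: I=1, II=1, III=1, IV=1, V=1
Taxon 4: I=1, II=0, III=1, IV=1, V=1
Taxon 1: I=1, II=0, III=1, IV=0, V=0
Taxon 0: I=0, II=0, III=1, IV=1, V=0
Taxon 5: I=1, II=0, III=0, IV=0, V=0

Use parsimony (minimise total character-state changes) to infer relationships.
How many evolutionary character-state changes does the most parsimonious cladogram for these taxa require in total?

Character polarity is set by the outgroup: the derived state is whichever differs from the outgroup's state, so for III, IV the derived state is '0', and for the remaining characters it is '1'.
All ingroup taxa share the derived state '1' for I; it defines the ingroup but does not resolve relationships within it.
II (derived state '1') is unique to Taxon 7 (autapomorphy; uninformative for grouping).
III (derived state '0') is shared by Taxon 5 and Taxon 6 — a synapomorphy uniting that clade.
IV: derived state '0' in Taxon 1, Taxon 5, and Taxon 6 only — synapomorphy for {Taxon 1, Taxon 5, Taxon 6}.
V (derived state '1') is shared by Taxon 4 and Taxon 7 — a synapomorphy uniting that clade.
Most parsimonious ingroup topology: (((Taxon 6,Taxon 5),Taxon 1),(Taxon 7,Taxon 4)).
Changes per character on this tree: I: 1; II: 1; III: 1; IV: 1; V: 1.
Total = 5.

5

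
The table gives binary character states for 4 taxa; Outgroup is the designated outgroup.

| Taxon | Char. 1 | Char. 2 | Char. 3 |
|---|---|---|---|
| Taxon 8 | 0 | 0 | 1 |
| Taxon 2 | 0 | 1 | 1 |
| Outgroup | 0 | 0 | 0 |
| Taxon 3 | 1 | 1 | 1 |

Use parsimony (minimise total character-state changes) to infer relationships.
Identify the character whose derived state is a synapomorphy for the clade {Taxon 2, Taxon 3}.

Char. 2

The outgroup has state '0' for every character, so '1' is the derived state throughout.
Char. 1: derived state '1' in Taxon 3 only — an autapomorphy, so it tells us nothing about relationships among taxa.
Only Taxon 2 and Taxon 3 show the derived state '1' for Char. 2, supporting them as a clade.
All ingroup taxa share the derived state '1' for Char. 3; it defines the ingroup but does not resolve relationships within it.
Most parsimonious ingroup topology: ((Taxon 3,Taxon 2),Taxon 8).
The clade {Taxon 2, Taxon 3} is supported by Char. 2: its derived state '1' occurs in exactly those taxa and in no other taxon (including the outgroup).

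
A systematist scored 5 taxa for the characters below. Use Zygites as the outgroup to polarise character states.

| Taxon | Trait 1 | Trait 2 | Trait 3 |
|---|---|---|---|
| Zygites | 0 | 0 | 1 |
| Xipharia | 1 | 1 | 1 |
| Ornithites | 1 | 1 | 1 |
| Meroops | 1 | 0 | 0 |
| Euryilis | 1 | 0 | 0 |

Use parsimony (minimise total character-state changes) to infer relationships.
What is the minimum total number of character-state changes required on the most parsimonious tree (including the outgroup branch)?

3

Character polarity is set by the outgroup: the derived state is whichever differs from the outgroup's state, so for Trait 3 the derived state is '0', and for the remaining characters it is '1'.
All ingroup taxa share the derived state '1' for Trait 1; it defines the ingroup but does not resolve relationships within it.
Trait 2 (derived state '1') is shared by Ornithites and Xipharia — a synapomorphy uniting that clade.
Only Euryilis and Meroops show the derived state '0' for Trait 3, supporting them as a clade.
Most parsimonious ingroup topology: ((Xipharia,Ornithites),(Meroops,Euryilis)).
Changes per character on this tree: Trait 1: 1; Trait 2: 1; Trait 3: 1.
Total = 3.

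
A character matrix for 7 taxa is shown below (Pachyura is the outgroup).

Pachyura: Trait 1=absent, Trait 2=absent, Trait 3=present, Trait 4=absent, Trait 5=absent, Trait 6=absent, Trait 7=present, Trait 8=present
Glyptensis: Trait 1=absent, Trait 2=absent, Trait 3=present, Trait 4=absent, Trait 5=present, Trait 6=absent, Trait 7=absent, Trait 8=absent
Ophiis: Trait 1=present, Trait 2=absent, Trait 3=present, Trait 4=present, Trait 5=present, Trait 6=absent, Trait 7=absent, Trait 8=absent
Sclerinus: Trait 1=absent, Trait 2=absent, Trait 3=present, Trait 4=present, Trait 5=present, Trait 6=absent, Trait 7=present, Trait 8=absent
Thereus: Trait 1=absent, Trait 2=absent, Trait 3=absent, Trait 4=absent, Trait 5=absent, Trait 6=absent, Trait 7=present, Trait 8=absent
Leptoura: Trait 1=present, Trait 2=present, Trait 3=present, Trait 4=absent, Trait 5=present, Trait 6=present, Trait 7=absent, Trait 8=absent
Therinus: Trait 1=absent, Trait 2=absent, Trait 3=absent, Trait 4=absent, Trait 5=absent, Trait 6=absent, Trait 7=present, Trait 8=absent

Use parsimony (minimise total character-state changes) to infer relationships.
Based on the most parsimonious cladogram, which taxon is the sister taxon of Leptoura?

Character polarity is set by the outgroup: the derived state is whichever differs from the outgroup's state, so for Trait 3, Trait 7, Trait 8 the derived state is 'absent', and for the remaining characters it is 'present'.
Trait 1 (derived state 'present') is shared by Leptoura and Ophiis — a synapomorphy uniting that clade.
Trait 2 (derived state 'present') is unique to Leptoura (autapomorphy; uninformative for grouping).
Trait 3 (derived state 'absent') is shared by Thereus and Therinus — a synapomorphy uniting that clade.
Trait 4 groups Ophiis and Sclerinus, which is incompatible with the clades supported by the remaining characters; treating it as convergent (homoplasy) costs fewer steps than any alternative tree.
Trait 5: derived state 'present' in Glyptensis, Leptoura, Ophiis, and Sclerinus only — synapomorphy for {Glyptensis, Leptoura, Ophiis, Sclerinus}.
Trait 6 (derived state 'present') is unique to Leptoura (autapomorphy; uninformative for grouping).
Trait 7: derived state 'absent' in Glyptensis, Leptoura, and Ophiis only — synapomorphy for {Glyptensis, Leptoura, Ophiis}.
Trait 8 (derived state 'absent') is shared by all ingroup taxa — unites the whole ingroup.
Most parsimonious ingroup topology: (((Glyptensis,(Ophiis,Leptoura)),Sclerinus),(Thereus,Therinus)).
Leptoura and Ophiis form a cherry on this tree, so they are sister taxa.

Ophiis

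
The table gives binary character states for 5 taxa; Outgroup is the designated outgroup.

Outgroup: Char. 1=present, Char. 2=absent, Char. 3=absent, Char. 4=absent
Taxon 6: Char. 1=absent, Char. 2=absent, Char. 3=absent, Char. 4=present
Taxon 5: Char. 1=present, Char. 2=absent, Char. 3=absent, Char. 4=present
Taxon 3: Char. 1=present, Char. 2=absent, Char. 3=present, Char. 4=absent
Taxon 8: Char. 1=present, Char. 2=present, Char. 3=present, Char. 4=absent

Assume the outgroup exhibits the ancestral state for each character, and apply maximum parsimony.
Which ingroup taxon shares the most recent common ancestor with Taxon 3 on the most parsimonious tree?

Character polarity is set by the outgroup: the derived state is whichever differs from the outgroup's state, so for Char. 1 the derived state is 'absent', and for the remaining characters it is 'present'.
Char. 1: derived state 'absent' in Taxon 6 only — an autapomorphy, so it tells us nothing about relationships among taxa.
Char. 2 (derived state 'present') is unique to Taxon 8 (autapomorphy; uninformative for grouping).
Char. 3: derived state 'present' in Taxon 3 and Taxon 8 only — synapomorphy for {Taxon 3, Taxon 8}.
Char. 4 (derived state 'present') is shared by Taxon 5 and Taxon 6 — a synapomorphy uniting that clade.
Most parsimonious ingroup topology: ((Taxon 6,Taxon 5),(Taxon 3,Taxon 8)).
Taxon 3 and Taxon 8 form a cherry on this tree, so they are sister taxa.

Taxon 8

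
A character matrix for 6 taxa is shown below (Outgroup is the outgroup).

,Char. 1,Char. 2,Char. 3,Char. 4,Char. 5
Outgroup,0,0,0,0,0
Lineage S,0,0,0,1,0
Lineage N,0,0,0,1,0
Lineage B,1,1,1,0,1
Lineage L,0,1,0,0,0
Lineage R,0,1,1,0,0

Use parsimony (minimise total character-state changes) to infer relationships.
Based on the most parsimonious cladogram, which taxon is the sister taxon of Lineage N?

Lineage S

The outgroup has state '0' for every character, so '1' is the derived state throughout.
Char. 1: derived state '1' in Lineage B only — an autapomorphy, so it tells us nothing about relationships among taxa.
Char. 2 (derived state '1') is shared by Lineage B, Lineage L, and Lineage R — a synapomorphy uniting that clade.
Only Lineage B and Lineage R show the derived state '1' for Char. 3, supporting them as a clade.
Only Lineage N and Lineage S show the derived state '1' for Char. 4, supporting them as a clade.
Char. 5: derived state '1' in Lineage B only — an autapomorphy, so it tells us nothing about relationships among taxa.
Most parsimonious ingroup topology: ((Lineage S,Lineage N),((Lineage B,Lineage R),Lineage L)).
Lineage N and Lineage S form a cherry on this tree, so they are sister taxa.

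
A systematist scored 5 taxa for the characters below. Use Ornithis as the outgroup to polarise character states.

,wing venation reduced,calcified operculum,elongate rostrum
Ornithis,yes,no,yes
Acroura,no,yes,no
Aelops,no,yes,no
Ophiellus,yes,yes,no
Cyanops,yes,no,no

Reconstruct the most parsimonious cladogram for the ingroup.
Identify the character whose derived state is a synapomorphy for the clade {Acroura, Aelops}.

wing venation reduced

Character polarity is set by the outgroup: the derived state is whichever differs from the outgroup's state, so for wing venation reduced, elongate rostrum the derived state is 'no', and for the remaining characters it is 'yes'.
Only Acroura and Aelops show the derived state 'no' for wing venation reduced, supporting them as a clade.
calcified operculum (derived state 'yes') is shared by Acroura, Aelops, and Ophiellus — a synapomorphy uniting that clade.
elongate rostrum (derived state 'no') is shared by all ingroup taxa — unites the whole ingroup.
Most parsimonious ingroup topology: (((Acroura,Aelops),Ophiellus),Cyanops).
The clade {Acroura, Aelops} is supported by wing venation reduced: its derived state 'no' occurs in exactly those taxa and in no other taxon (including the outgroup).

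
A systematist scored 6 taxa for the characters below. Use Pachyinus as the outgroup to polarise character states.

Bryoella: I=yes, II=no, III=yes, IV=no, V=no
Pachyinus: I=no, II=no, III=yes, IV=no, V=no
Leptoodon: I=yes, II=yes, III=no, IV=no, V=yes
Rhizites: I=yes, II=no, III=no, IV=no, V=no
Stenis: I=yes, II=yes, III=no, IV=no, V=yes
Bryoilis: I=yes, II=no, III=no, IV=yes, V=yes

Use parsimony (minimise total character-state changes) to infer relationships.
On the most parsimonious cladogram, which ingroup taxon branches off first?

Character polarity is set by the outgroup: the derived state is whichever differs from the outgroup's state, so for III the derived state is 'no', and for the remaining characters it is 'yes'.
All ingroup taxa share the derived state 'yes' for I; it defines the ingroup but does not resolve relationships within it.
II (derived state 'yes') is shared by Leptoodon and Stenis — a synapomorphy uniting that clade.
III: derived state 'no' in Bryoilis, Leptoodon, Rhizites, and Stenis only — synapomorphy for {Bryoilis, Leptoodon, Rhizites, Stenis}.
IV (derived state 'yes') is unique to Bryoilis (autapomorphy; uninformative for grouping).
Only Bryoilis, Leptoodon, and Stenis show the derived state 'yes' for V, supporting them as a clade.
Most parsimonious ingroup topology: ((((Stenis,Leptoodon),Bryoilis),Rhizites),Bryoella).
Bryoella is sister to the clade containing all other ingroup taxa, so it is the earliest-diverging (most basal) ingroup lineage.

Bryoella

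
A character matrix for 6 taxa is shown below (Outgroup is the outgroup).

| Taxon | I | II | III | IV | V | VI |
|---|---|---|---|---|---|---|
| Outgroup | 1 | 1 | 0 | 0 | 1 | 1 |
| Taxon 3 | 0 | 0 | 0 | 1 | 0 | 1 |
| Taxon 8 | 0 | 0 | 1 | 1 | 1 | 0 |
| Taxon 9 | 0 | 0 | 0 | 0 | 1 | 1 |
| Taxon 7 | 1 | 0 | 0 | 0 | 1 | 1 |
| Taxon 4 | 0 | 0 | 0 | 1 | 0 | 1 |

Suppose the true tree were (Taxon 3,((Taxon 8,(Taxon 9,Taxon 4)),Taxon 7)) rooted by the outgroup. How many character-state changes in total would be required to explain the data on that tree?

Map each character onto (Taxon 3,((Taxon 8,(Taxon 9,Taxon 4)),Taxon 7)) (rooted by Outgroup) and count the minimum state changes it requires (Fitch parsimony):
I: 2; II: 1; III: 1; IV: 3; V: 2; VI: 1.
Total tree length = 10.

10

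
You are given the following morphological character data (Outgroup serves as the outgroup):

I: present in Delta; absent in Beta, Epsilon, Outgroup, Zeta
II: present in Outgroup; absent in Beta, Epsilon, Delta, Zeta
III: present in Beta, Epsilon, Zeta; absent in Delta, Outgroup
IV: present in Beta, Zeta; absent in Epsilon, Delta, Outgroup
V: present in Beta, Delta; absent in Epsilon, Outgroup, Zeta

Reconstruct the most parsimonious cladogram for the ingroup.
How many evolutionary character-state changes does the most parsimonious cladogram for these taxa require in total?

6

Character polarity is set by the outgroup: the derived state is whichever differs from the outgroup's state, so for II the derived state is 'absent', and for the remaining characters it is 'present'.
I: derived state 'present' in Delta only — an autapomorphy, so it tells us nothing about relationships among taxa.
II (derived state 'absent') is shared by all ingroup taxa — unites the whole ingroup.
III: derived state 'present' in Beta, Epsilon, and Zeta only — synapomorphy for {Beta, Epsilon, Zeta}.
Only Beta and Zeta show the derived state 'present' for IV, supporting them as a clade.
V groups Beta and Delta, which is incompatible with the clades supported by the remaining characters; treating it as convergent (homoplasy) costs fewer steps than any alternative tree.
Most parsimonious ingroup topology: (((Zeta,Beta),Epsilon),Delta).
Changes per character on this tree: I: 1; II: 1; III: 1; IV: 1; V: 2.
Total = 6.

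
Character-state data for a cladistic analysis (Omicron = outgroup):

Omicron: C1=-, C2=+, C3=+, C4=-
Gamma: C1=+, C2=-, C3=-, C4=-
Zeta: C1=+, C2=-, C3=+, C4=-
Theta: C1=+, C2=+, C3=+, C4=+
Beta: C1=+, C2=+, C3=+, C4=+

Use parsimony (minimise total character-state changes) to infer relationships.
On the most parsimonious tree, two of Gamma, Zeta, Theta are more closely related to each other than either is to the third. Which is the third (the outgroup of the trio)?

Theta

Character polarity is set by the outgroup: the derived state is whichever differs from the outgroup's state, so for C2, C3 the derived state is '-', and for the remaining characters it is '+'.
All ingroup taxa share the derived state '+' for C1; it defines the ingroup but does not resolve relationships within it.
Only Gamma and Zeta show the derived state '-' for C2, supporting them as a clade.
C3: derived state '-' in Gamma only — an autapomorphy, so it tells us nothing about relationships among taxa.
C4: derived state '+' in Beta and Theta only — synapomorphy for {Beta, Theta}.
Most parsimonious ingroup topology: ((Gamma,Zeta),(Theta,Beta)).
Gamma and Zeta share a more recent common ancestor with each other than either does with Theta, so Theta is the least closely related of the three.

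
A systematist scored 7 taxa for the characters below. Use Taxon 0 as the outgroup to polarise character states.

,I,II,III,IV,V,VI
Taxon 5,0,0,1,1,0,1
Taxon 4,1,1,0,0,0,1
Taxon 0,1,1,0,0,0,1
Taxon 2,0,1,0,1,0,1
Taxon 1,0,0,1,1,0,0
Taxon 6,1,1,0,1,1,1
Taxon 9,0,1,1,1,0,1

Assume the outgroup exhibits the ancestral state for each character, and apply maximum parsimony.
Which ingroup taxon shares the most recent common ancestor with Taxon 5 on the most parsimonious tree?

Character polarity is set by the outgroup: the derived state is whichever differs from the outgroup's state, so for I, II, VI the derived state is '0', and for the remaining characters it is '1'.
Only Taxon 1, Taxon 2, Taxon 5, and Taxon 9 show the derived state '0' for I, supporting them as a clade.
II: derived state '0' in Taxon 1 and Taxon 5 only — synapomorphy for {Taxon 1, Taxon 5}.
III (derived state '1') is shared by Taxon 1, Taxon 5, and Taxon 9 — a synapomorphy uniting that clade.
IV: derived state '1' in Taxon 1, Taxon 2, Taxon 5, Taxon 6, and Taxon 9 only — synapomorphy for {Taxon 1, Taxon 2, Taxon 5, Taxon 6, Taxon 9}.
V (derived state '1') is unique to Taxon 6 (autapomorphy; uninformative for grouping).
VI: derived state '0' in Taxon 1 only — an autapomorphy, so it tells us nothing about relationships among taxa.
Most parsimonious ingroup topology: (((((Taxon 1,Taxon 5),Taxon 9),Taxon 2),Taxon 6),Taxon 4).
Taxon 5 and Taxon 1 form a cherry on this tree, so they are sister taxa.

Taxon 1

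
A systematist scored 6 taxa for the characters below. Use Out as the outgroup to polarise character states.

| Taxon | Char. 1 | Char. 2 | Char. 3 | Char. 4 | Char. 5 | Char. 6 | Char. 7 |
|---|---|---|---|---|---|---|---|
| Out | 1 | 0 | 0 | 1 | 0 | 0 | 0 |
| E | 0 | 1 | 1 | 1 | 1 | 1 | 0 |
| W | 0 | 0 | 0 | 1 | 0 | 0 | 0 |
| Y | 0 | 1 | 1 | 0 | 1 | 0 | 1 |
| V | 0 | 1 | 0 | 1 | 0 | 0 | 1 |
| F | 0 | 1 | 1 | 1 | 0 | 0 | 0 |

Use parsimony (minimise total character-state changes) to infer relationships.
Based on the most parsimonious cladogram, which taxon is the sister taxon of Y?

Character polarity is set by the outgroup: the derived state is whichever differs from the outgroup's state, so for Char. 1, Char. 4 the derived state is '0', and for the remaining characters it is '1'.
Char. 1 (derived state '0') is shared by all ingroup taxa — unites the whole ingroup.
Char. 2: derived state '1' in E, F, V, and Y only — synapomorphy for {E, F, V, Y}.
Char. 3: derived state '1' in E, F, and Y only — synapomorphy for {E, F, Y}.
Char. 4 (derived state '0') is unique to Y (autapomorphy; uninformative for grouping).
Char. 5: derived state '1' in E and Y only — synapomorphy for {E, Y}.
Char. 6: derived state '1' in E only — an autapomorphy, so it tells us nothing about relationships among taxa.
Char. 7 (state '1') occurs in V and Y but conflicts with the nesting implied by the other characters — most parsimoniously interpreted as homoplasy.
Most parsimonious ingroup topology: ((((E,Y),F),V),W).
Y and E form a cherry on this tree, so they are sister taxa.

E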